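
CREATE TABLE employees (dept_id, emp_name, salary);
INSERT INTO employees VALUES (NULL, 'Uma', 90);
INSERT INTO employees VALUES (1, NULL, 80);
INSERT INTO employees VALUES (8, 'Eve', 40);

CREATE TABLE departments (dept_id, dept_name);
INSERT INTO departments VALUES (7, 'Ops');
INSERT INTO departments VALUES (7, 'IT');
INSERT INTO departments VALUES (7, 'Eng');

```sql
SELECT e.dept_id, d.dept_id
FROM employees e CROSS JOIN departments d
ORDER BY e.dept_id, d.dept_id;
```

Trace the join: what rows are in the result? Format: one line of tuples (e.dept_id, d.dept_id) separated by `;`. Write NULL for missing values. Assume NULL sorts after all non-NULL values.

(1, 7); (1, 7); (1, 7); (8, 7); (8, 7); (8, 7); (NULL, 7); (NULL, 7); (NULL, 7)

CROSS JOIN pairs every row of `employees` with every row of `departments`: 3 × 3 = 9 rows.
After projecting and ordering:
e.dept_id | d.dept_id
1 | 7
1 | 7
1 | 7
8 | 7
8 | 7
8 | 7
NULL | 7
NULL | 7
NULL | 7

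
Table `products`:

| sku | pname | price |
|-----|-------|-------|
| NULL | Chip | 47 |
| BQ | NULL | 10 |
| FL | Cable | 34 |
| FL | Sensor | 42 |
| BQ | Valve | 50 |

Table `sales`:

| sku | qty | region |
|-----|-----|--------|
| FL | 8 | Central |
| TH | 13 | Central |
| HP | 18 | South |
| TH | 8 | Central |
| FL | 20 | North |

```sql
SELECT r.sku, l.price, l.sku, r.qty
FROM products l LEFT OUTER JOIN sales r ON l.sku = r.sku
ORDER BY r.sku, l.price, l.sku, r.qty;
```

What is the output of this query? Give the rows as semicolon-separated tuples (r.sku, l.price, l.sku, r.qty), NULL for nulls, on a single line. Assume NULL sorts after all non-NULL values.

(FL, 34, FL, 8); (FL, 34, FL, 20); (FL, 42, FL, 8); (FL, 42, FL, 20); (NULL, 10, BQ, NULL); (NULL, 47, NULL, NULL); (NULL, 50, BQ, NULL)

LEFT JOIN keeps every row from `products`; unmatched rows get NULL for `sales`'s columns.
Matching on l.sku = r.sku. A NULL in a compared column never satisfies the condition.
- l[0] sku=NULL → no match; kept with NULLs on the r side.
- l[1] sku=BQ → no match; kept with NULLs on the r side.
- l[2] sku=FL → 2 match(es) in r → 2 row(s).
- l[3] sku=FL → 2 match(es) in r → 2 row(s).
- l[4] sku=BQ → no match; kept with NULLs on the r side.
After projecting and ordering:
r.sku | l.price | l.sku | r.qty
FL | 34 | FL | 8
FL | 34 | FL | 20
FL | 42 | FL | 8
FL | 42 | FL | 20
NULL | 10 | BQ | NULL
NULL | 47 | NULL | NULL
NULL | 50 | BQ | NULL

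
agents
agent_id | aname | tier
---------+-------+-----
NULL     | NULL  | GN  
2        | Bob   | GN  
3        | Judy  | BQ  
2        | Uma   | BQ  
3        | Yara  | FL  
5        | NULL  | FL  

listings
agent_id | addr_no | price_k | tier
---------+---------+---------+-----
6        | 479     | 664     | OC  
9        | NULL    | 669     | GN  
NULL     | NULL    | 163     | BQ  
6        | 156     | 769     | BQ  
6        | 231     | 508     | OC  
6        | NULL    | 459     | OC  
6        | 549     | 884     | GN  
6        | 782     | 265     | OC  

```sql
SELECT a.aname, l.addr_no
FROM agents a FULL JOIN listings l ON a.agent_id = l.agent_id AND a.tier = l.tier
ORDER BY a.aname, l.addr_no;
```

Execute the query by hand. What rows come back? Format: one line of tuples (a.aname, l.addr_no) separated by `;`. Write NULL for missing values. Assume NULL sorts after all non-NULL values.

FULL OUTER JOIN keeps every row from both sides; unmatched rows get NULL for the other side's columns.
Matching on a.agent_id = l.agent_id AND a.tier = l.tier. A NULL in a compared column never satisfies the condition.
Matched pairs: 0; unmatched a rows kept: 6; unmatched l rows kept: 8.

(Bob, NULL); (Judy, NULL); (Uma, NULL); (Yara, NULL); (NULL, 156); (NULL, 231); (NULL, 479); (NULL, 549); (NULL, 782); (NULL, NULL); (NULL, NULL); (NULL, NULL); (NULL, NULL); (NULL, NULL)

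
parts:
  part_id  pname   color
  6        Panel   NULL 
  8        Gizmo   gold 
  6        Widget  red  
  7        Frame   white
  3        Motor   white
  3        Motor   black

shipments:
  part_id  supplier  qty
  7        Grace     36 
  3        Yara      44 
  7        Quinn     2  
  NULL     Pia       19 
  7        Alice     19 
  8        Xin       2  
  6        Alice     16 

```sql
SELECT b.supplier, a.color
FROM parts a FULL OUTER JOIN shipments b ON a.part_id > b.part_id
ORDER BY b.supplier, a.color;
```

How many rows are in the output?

13

FULL OUTER JOIN keeps every row from both sides; unmatched rows get NULL for the other side's columns.
Matching on a.part_id > b.part_id. A NULL in a compared column never satisfies the condition.
- part_id=6: 1 matching b row(s), so 1 row(s) emitted.
- part_id=8: 5 matching b row(s), so 5 row(s) emitted.
- part_id=6: 1 matching b row(s), so 1 row(s) emitted.
- part_id=7: 2 matching b row(s), so 2 row(s) emitted.
- part_id=3: no b row matches, row kept with b columns NULL.
- part_id=3: no b row matches, row kept with b columns NULL.
- plus 2 unmatched b row(s), each kept with NULL a columns.
Total: 9 matched + 4 padded = 13 rows.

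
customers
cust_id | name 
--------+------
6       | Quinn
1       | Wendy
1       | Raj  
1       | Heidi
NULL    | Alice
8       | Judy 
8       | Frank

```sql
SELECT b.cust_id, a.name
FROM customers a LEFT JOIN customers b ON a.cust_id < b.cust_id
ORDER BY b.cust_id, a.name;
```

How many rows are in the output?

14

LEFT JOIN keeps every row from `customers a`; unmatched rows get NULL for `customers b`'s columns.
Matching on a.cust_id < b.cust_id. A NULL in a compared column never satisfies the condition.
- a row (cust_id=6): matches 2 b row(s) → 2 output row(s).
- a row (cust_id=1): matches 3 b row(s) → 3 output row(s).
- a row (cust_id=1): matches 3 b row(s) → 3 output row(s).
- a row (cust_id=1): matches 3 b row(s) → 3 output row(s).
- a row (cust_id=NULL): no match → kept, b columns NULL.
- a row (cust_id=8): no match → kept, b columns NULL.
- a row (cust_id=8): no match → kept, b columns NULL.
Total: 11 matched + 3 padded = 14 rows.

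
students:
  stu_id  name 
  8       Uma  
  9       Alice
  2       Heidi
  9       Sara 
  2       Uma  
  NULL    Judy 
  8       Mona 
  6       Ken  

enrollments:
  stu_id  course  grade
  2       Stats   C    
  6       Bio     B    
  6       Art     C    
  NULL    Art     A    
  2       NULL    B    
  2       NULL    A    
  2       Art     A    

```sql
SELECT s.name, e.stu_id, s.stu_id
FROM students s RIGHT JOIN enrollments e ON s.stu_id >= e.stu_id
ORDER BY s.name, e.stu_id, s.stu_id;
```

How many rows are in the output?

RIGHT JOIN keeps every row from `enrollments`; unmatched rows get NULL for `students`'s columns.
Matching on s.stu_id >= e.stu_id. A NULL in a compared column never satisfies the condition.
Matched pairs: 38; unmatched e rows kept: 1.
Total: 38 matched + 1 padded = 39 rows.

39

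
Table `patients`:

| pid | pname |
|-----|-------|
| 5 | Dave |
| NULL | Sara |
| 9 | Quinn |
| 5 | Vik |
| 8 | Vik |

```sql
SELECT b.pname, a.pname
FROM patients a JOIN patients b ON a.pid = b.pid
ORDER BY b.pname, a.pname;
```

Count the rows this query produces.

6

INNER JOIN keeps only pairs where the ON condition holds.
Matching on a.pid = b.pid. A NULL in a compared column never satisfies the condition.
- a (pid=5) pairs with 2 row(s) of b.
- a (pid=NULL) has no partner → excluded.
- a (pid=9) pairs with 1 row(s) of b.
- a (pid=5) pairs with 2 row(s) of b.
- a (pid=8) pairs with 1 row(s) of b.
Total: 6 rows.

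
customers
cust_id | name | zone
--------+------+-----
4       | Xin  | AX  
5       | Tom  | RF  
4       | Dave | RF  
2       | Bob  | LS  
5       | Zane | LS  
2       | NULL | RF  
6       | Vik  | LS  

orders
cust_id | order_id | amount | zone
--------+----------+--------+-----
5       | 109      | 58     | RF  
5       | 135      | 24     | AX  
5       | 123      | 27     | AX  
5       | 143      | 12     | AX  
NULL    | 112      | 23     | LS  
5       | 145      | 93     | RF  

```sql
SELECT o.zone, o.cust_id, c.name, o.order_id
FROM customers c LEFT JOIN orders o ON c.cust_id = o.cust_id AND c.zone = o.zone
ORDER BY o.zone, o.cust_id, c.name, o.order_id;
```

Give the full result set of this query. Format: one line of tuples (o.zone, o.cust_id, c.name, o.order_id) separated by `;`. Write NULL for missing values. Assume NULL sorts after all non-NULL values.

(RF, 5, Tom, 109); (RF, 5, Tom, 145); (NULL, NULL, Bob, NULL); (NULL, NULL, Dave, NULL); (NULL, NULL, Vik, NULL); (NULL, NULL, Xin, NULL); (NULL, NULL, Zane, NULL); (NULL, NULL, NULL, NULL)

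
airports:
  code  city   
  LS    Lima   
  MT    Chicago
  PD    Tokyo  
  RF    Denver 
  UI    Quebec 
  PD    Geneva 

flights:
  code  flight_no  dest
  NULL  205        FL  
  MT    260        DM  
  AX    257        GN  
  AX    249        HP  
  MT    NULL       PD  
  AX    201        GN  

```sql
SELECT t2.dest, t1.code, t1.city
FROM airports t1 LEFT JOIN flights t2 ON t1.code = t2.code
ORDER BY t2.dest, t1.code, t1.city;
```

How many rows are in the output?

7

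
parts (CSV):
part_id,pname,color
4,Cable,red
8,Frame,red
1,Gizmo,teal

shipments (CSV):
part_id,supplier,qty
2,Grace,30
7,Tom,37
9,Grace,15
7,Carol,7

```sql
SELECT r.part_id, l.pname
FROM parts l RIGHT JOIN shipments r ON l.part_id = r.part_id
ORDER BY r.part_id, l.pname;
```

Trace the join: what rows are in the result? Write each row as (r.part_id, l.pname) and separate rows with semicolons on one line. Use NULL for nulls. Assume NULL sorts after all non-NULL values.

(2, NULL); (7, NULL); (7, NULL); (9, NULL)

RIGHT JOIN keeps every row from `shipments`; unmatched rows get NULL for `parts`'s columns.
Matching on l.part_id = r.part_id.
- l (part_id=4) has no partner in r.
- l (part_id=8) has no partner in r.
- l (part_id=1) has no partner in r.
- plus 4 unmatched r row(s), each kept with NULL l columns.
After projecting and ordering:
r.part_id | l.pname
2 | NULL
7 | NULL
7 | NULL
9 | NULL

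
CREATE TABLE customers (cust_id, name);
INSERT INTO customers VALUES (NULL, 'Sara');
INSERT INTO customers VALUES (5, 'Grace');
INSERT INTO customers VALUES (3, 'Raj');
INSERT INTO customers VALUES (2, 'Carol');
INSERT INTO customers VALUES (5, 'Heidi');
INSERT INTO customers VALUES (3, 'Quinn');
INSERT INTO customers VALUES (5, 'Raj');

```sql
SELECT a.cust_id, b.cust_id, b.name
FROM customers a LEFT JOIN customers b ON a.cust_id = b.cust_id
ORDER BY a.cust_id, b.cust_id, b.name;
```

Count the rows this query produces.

15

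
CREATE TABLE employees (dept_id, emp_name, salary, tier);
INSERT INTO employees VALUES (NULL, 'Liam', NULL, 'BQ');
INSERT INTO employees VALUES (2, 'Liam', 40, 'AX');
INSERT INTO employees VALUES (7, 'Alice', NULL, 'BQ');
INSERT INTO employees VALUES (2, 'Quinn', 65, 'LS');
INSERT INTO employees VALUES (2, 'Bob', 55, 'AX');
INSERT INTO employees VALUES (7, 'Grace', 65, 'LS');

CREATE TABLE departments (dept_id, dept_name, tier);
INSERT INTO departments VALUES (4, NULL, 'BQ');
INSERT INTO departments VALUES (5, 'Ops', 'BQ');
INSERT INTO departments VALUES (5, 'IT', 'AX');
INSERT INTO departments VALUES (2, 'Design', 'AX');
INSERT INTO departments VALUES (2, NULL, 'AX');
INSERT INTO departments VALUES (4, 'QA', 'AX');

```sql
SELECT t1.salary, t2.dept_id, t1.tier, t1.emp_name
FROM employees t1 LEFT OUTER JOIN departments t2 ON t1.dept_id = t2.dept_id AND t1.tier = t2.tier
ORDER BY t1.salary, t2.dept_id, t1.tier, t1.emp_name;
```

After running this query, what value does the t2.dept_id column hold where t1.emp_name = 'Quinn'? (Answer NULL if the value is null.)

LEFT JOIN keeps every row from `employees`; unmatched rows get NULL for `departments`'s columns.
Matching on t1.dept_id = t2.dept_id AND t1.tier = t2.tier. A NULL in a compared column never satisfies the condition.
- dept_id=NULL, tier=BQ: no t2 row matches, row kept with t2 columns NULL.
- dept_id=2, tier=AX: 2 matching t2 row(s), so 2 row(s) emitted.
- dept_id=7, tier=BQ: no t2 row matches, row kept with t2 columns NULL.
- dept_id=2, tier=LS: no t2 row matches, row kept with t2 columns NULL.
- dept_id=2, tier=AX: 2 matching t2 row(s), so 2 row(s) emitted.
- dept_id=7, tier=LS: no t2 row matches, row kept with t2 columns NULL.

NULL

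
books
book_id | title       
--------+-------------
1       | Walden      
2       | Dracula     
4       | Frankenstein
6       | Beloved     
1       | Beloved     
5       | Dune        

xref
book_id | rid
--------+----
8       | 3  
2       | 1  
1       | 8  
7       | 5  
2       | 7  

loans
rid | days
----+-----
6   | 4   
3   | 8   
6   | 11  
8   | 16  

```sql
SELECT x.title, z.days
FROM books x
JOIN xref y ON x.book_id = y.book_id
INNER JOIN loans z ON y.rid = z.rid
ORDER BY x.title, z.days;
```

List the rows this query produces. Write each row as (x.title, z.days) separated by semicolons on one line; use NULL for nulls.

(Beloved, 16); (Walden, 16)

Evaluate left to right. First `books x INNER JOIN xref y` on book_id: 4 row(s).
Then INNER JOIN `loans z` on rid: keep only rows whose y.rid appears in z.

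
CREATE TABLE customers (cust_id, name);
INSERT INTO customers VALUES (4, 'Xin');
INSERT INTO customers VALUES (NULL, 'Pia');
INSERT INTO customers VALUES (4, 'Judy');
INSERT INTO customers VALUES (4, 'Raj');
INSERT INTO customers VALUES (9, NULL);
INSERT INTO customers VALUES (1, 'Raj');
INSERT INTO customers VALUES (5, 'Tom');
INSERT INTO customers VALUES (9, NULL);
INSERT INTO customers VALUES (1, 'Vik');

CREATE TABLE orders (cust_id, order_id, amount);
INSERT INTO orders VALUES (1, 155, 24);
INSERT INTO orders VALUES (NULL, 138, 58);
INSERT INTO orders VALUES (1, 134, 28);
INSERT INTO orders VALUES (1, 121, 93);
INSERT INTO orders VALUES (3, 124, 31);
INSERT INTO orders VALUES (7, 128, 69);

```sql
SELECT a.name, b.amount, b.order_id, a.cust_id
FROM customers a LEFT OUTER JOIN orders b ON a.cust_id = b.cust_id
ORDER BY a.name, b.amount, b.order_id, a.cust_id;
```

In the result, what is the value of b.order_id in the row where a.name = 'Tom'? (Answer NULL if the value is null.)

NULL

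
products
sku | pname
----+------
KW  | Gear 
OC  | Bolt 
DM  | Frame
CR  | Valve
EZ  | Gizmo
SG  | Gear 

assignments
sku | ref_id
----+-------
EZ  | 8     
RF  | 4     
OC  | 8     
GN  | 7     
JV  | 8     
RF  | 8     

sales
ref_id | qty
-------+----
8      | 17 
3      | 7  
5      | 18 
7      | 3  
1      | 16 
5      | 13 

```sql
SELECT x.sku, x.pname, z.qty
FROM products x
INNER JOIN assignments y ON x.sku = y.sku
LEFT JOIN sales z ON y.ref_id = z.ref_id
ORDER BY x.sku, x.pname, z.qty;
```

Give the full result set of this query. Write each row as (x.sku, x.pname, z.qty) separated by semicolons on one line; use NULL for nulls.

(EZ, Gizmo, 17); (OC, Bolt, 17)

Evaluate left to right. First `products x INNER JOIN assignments y` on sku: 2 row(s).
Then LEFT JOIN `sales z` on ref_id: each of those 2 rows is kept; rows whose y.ref_id has no match in z get NULL for z's columns.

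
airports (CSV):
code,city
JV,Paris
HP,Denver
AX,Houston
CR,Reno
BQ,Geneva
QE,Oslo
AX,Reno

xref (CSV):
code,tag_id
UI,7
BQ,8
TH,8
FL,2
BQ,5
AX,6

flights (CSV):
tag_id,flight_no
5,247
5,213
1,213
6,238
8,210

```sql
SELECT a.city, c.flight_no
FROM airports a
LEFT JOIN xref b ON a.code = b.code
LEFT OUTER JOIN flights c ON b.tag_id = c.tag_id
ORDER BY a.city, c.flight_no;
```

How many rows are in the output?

Step 1 — a LEFT JOIN b on code → 8 row(s).
Then LEFT JOIN `flights c` on tag_id: each of those 8 rows is kept; rows whose b.tag_id has no match in c get NULL for c's columns.
Result: 9 row(s).

9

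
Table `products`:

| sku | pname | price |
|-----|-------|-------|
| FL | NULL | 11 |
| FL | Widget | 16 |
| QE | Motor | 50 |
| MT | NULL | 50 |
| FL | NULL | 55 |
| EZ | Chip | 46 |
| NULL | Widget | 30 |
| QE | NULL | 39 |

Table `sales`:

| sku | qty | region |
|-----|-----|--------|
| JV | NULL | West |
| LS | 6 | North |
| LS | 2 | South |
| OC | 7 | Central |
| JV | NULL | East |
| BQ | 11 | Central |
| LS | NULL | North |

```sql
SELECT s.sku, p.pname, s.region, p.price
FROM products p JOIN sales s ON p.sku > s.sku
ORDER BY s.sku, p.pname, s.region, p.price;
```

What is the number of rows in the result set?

24

INNER JOIN keeps only pairs where the ON condition holds.
Matching on p.sku > s.sku. A NULL in a compared column never satisfies the condition.
Matched pairs: 24.
Total: 24 rows.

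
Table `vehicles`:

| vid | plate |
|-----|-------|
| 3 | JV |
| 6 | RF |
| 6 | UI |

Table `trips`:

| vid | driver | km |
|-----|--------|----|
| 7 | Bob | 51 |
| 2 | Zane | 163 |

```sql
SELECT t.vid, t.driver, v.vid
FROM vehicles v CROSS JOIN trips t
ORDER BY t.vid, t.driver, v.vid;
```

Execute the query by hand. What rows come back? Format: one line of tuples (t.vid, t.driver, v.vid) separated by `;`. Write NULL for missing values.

CROSS JOIN pairs every row of `vehicles` with every row of `trips`: 3 × 2 = 6 rows.

(2, Zane, 3); (2, Zane, 6); (2, Zane, 6); (7, Bob, 3); (7, Bob, 6); (7, Bob, 6)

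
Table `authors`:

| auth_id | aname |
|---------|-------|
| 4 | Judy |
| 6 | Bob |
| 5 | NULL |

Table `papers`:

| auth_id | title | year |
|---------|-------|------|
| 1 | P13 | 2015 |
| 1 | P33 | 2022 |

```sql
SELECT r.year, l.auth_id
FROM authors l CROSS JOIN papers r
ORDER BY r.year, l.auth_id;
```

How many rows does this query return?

6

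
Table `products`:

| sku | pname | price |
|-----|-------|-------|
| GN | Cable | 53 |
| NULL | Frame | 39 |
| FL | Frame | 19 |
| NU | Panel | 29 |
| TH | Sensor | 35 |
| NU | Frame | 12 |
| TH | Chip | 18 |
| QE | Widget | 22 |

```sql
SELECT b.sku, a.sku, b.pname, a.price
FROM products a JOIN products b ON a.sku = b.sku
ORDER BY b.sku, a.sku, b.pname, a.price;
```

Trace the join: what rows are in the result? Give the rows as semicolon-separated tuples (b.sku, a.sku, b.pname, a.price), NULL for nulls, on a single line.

INNER JOIN keeps only pairs where the ON condition holds.
Matching on a.sku = b.sku. A NULL in a compared column never satisfies the condition.
- a row (sku=GN): matches 1 b row(s) → 1 output row(s).
- a row (sku=NULL): no match → dropped.
- a row (sku=FL): matches 1 b row(s) → 1 output row(s).
- a row (sku=NU): matches 2 b row(s) → 2 output row(s).
- a row (sku=TH): matches 2 b row(s) → 2 output row(s).
- a row (sku=NU): matches 2 b row(s) → 2 output row(s).
- a row (sku=TH): matches 2 b row(s) → 2 output row(s).
- a row (sku=QE): matches 1 b row(s) → 1 output row(s).

(FL, FL, Frame, 19); (GN, GN, Cable, 53); (NU, NU, Frame, 12); (NU, NU, Frame, 29); (NU, NU, Panel, 12); (NU, NU, Panel, 29); (QE, QE, Widget, 22); (TH, TH, Chip, 18); (TH, TH, Chip, 35); (TH, TH, Sensor, 18); (TH, TH, Sensor, 35)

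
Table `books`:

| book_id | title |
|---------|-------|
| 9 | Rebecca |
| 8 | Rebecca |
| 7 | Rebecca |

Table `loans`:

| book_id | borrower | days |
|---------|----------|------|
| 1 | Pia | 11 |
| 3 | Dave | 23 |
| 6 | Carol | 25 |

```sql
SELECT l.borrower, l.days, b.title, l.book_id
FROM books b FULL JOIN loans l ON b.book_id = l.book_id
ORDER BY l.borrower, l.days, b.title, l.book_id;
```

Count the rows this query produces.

6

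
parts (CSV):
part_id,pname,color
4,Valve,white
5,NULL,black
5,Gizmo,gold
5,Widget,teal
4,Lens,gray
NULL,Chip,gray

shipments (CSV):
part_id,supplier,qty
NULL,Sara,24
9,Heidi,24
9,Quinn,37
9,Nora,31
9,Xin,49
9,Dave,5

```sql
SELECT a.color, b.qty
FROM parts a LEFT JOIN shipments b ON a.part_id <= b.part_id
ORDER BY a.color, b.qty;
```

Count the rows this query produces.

26

LEFT JOIN keeps every row from `parts`; unmatched rows get NULL for `shipments`'s columns.
Matching on a.part_id <= b.part_id. A NULL in a compared column never satisfies the condition.
- a[0] part_id=4 → 5 match(es) in b → 5 row(s).
- a[1] part_id=5 → 5 match(es) in b → 5 row(s).
- a[2] part_id=5 → 5 match(es) in b → 5 row(s).
- a[3] part_id=5 → 5 match(es) in b → 5 row(s).
- a[4] part_id=4 → 5 match(es) in b → 5 row(s).
- a[5] part_id=NULL → no match; kept with NULLs on the b side.
Total: 25 matched + 1 padded = 26 rows.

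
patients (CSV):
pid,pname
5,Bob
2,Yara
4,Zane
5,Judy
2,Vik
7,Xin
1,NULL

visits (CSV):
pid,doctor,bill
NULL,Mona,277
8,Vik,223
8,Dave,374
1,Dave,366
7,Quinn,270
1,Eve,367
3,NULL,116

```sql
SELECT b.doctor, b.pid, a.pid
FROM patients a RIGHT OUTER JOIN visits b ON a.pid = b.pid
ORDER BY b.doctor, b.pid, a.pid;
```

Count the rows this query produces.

7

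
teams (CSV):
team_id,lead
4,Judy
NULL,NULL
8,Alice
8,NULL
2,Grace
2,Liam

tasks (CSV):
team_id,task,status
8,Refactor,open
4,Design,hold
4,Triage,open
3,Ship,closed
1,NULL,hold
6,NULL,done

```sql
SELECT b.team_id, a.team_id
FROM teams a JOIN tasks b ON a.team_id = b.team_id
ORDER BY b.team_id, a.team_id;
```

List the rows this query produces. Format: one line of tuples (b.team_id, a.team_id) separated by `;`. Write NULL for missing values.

(4, 4); (4, 4); (8, 8); (8, 8)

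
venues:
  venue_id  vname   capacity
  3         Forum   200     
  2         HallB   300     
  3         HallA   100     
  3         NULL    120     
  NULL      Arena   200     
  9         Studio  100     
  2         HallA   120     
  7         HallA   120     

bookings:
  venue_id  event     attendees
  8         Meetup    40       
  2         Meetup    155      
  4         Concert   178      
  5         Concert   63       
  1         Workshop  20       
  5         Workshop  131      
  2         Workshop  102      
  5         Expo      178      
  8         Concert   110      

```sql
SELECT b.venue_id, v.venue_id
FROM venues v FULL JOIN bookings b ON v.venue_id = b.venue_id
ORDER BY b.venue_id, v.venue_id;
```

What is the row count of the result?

17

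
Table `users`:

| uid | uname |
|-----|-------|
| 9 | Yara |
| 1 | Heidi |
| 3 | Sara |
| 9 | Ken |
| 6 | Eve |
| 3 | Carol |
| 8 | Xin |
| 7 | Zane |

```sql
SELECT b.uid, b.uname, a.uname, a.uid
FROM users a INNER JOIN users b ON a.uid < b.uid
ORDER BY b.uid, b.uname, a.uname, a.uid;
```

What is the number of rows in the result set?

INNER JOIN keeps only pairs where the ON condition holds.
Matching on a.uid < b.uid.
Matched pairs: 26.
Total: 26 rows.

26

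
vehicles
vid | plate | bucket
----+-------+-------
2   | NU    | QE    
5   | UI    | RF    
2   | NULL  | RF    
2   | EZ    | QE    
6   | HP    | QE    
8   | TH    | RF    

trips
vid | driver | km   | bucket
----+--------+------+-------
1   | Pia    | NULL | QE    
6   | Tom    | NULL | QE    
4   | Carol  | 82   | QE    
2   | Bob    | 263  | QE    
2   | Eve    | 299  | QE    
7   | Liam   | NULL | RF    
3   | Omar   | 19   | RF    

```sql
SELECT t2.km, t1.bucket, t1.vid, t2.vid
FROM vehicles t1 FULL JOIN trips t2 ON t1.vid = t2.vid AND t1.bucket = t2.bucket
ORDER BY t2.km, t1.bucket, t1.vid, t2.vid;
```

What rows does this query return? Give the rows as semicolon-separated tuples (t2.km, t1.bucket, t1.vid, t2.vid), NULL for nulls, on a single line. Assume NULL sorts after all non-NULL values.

(19, NULL, NULL, 3); (82, NULL, NULL, 4); (263, QE, 2, 2); (263, QE, 2, 2); (299, QE, 2, 2); (299, QE, 2, 2); (NULL, QE, 6, 6); (NULL, RF, 2, NULL); (NULL, RF, 5, NULL); (NULL, RF, 8, NULL); (NULL, NULL, NULL, 1); (NULL, NULL, NULL, 7)

FULL OUTER JOIN keeps every row from both sides; unmatched rows get NULL for the other side's columns.
Matching on t1.vid = t2.vid AND t1.bucket = t2.bucket.
- vid=2, bucket=QE: 2 matching t2 row(s), so 2 row(s) emitted.
- vid=5, bucket=RF: no t2 row matches, row kept with t2 columns NULL.
- vid=2, bucket=RF: no t2 row matches, row kept with t2 columns NULL.
- vid=2, bucket=QE: 2 matching t2 row(s), so 2 row(s) emitted.
- vid=6, bucket=QE: 1 matching t2 row(s), so 1 row(s) emitted.
- vid=8, bucket=RF: no t2 row matches, row kept with t2 columns NULL.
- 4 row(s) from t2 found no t1 partner → padded with NULL.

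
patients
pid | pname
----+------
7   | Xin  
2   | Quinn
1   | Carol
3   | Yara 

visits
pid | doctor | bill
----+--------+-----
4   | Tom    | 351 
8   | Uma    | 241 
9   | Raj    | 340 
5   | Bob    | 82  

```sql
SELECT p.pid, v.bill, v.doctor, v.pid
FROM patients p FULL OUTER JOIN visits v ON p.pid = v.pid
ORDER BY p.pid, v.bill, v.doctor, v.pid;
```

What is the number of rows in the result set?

FULL OUTER JOIN keeps every row from both sides; unmatched rows get NULL for the other side's columns.
Matching on p.pid = v.pid.
- p (pid=7) has no partner → padded with NULL.
- p (pid=2) has no partner → padded with NULL.
- p (pid=1) has no partner → padded with NULL.
- p (pid=3) has no partner → padded with NULL.
- 4 v row(s) had no p match → kept, p columns NULL.
Total: 0 matched + 8 padded = 8 rows.

8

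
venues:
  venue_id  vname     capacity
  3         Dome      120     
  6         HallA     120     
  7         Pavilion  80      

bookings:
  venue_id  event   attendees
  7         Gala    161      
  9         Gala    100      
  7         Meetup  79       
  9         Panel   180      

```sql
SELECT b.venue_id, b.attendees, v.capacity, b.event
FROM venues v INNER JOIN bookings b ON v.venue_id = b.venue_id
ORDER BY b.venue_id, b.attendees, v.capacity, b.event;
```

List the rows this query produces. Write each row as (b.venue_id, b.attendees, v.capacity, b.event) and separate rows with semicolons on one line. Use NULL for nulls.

(7, 79, 80, Meetup); (7, 161, 80, Gala)

INNER JOIN keeps only pairs where the ON condition holds.
Matching on v.venue_id = b.venue_id.
- v[0] venue_id=3 → no match; dropped.
- v[1] venue_id=6 → no match; dropped.
- v[2] venue_id=7 → 2 match(es) in b → 2 row(s).
After projecting and ordering:
b.venue_id | b.attendees | v.capacity | b.event
7 | 79 | 80 | Meetup
7 | 161 | 80 | Gala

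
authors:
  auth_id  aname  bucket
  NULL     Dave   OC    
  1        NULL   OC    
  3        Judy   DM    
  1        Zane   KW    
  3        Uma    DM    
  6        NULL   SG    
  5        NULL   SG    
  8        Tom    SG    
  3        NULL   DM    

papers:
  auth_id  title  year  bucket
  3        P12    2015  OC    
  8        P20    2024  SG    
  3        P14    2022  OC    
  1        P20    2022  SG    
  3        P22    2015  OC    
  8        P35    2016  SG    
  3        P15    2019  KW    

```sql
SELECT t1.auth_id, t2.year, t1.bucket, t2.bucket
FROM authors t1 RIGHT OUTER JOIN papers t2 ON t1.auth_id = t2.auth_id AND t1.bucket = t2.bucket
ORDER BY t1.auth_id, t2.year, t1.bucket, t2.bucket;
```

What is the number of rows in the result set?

7

RIGHT JOIN keeps every row from `papers`; unmatched rows get NULL for `authors`'s columns.
Matching on t1.auth_id = t2.auth_id AND t1.bucket = t2.bucket. A NULL in a compared column never satisfies the condition.
Matched pairs: 2; unmatched t2 rows kept: 5.
Total: 2 matched + 5 padded = 7 rows.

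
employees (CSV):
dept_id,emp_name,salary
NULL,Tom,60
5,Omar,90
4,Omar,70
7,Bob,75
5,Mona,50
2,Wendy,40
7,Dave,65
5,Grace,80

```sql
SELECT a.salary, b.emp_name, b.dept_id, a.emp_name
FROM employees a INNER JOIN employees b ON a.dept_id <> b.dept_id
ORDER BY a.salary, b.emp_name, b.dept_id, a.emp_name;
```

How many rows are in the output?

INNER JOIN keeps only pairs where the ON condition holds.
Matching on a.dept_id <> b.dept_id. A NULL in a compared column never satisfies the condition.
- dept_id=NULL: no matching b row, dropped.
- dept_id=5: 4 matching b row(s), so 4 row(s) emitted.
- dept_id=4: 6 matching b row(s), so 6 row(s) emitted.
- dept_id=7: 5 matching b row(s), so 5 row(s) emitted.
- dept_id=5: 4 matching b row(s), so 4 row(s) emitted.
- dept_id=2: 6 matching b row(s), so 6 row(s) emitted.
- dept_id=7: 5 matching b row(s), so 5 row(s) emitted.
- dept_id=5: 4 matching b row(s), so 4 row(s) emitted.
Total: 34 rows.

34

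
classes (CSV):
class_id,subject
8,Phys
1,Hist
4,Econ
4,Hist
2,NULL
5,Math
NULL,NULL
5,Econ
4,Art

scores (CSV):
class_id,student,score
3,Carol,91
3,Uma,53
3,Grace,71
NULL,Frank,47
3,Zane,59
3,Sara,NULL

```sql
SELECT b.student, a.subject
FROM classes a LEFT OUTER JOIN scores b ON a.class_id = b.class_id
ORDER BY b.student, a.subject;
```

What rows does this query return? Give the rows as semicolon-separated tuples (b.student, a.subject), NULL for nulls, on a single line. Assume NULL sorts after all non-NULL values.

(NULL, Art); (NULL, Econ); (NULL, Econ); (NULL, Hist); (NULL, Hist); (NULL, Math); (NULL, Phys); (NULL, NULL); (NULL, NULL)

LEFT JOIN keeps every row from `classes`; unmatched rows get NULL for `scores`'s columns.
Matching on a.class_id = b.class_id. A NULL in a compared column never satisfies the condition.
- class_id=8: no b row matches, row kept with b columns NULL.
- class_id=1: no b row matches, row kept with b columns NULL.
- class_id=4: no b row matches, row kept with b columns NULL.
- class_id=4: no b row matches, row kept with b columns NULL.
- class_id=2: no b row matches, row kept with b columns NULL.
- class_id=5: no b row matches, row kept with b columns NULL.
- class_id=NULL: no b row matches, row kept with b columns NULL.
- class_id=5: no b row matches, row kept with b columns NULL.
- class_id=4: no b row matches, row kept with b columns NULL.
After projecting and ordering:
b.student | a.subject
NULL | Art
NULL | Econ
NULL | Econ
NULL | Hist
NULL | Hist
NULL | Math
NULL | Phys
NULL | NULL
NULL | NULL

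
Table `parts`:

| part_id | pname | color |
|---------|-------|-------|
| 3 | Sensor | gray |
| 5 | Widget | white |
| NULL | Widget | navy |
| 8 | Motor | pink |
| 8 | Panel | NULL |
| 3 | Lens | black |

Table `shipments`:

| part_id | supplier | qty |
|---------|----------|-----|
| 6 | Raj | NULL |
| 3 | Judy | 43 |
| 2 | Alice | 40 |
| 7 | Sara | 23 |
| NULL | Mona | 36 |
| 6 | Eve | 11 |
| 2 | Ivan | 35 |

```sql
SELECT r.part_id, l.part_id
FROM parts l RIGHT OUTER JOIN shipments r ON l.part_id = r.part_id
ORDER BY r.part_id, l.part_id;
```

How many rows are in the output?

8

RIGHT JOIN keeps every row from `shipments`; unmatched rows get NULL for `parts`'s columns.
Matching on l.part_id = r.part_id. A NULL in a compared column never satisfies the condition.
Matched pairs: 2; unmatched r rows kept: 6.
Total: 2 matched + 6 padded = 8 rows.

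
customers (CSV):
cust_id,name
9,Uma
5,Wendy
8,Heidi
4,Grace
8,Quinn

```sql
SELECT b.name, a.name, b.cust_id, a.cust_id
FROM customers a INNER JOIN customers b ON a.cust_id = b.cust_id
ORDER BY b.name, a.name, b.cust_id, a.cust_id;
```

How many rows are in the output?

7

INNER JOIN keeps only pairs where the ON condition holds.
Matching on a.cust_id = b.cust_id.
Matched pairs: 7.
Total: 7 rows.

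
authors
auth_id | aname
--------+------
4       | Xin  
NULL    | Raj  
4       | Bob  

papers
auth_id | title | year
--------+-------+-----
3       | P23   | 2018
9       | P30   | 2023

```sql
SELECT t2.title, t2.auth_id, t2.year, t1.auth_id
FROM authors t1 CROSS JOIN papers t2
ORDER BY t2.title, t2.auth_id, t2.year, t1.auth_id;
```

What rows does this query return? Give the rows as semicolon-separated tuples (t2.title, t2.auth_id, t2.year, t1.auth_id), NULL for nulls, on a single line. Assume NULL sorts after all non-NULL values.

(P23, 3, 2018, 4); (P23, 3, 2018, 4); (P23, 3, 2018, NULL); (P30, 9, 2023, 4); (P30, 9, 2023, 4); (P30, 9, 2023, NULL)

CROSS JOIN pairs every row of `authors` with every row of `papers`: 3 × 2 = 6 rows.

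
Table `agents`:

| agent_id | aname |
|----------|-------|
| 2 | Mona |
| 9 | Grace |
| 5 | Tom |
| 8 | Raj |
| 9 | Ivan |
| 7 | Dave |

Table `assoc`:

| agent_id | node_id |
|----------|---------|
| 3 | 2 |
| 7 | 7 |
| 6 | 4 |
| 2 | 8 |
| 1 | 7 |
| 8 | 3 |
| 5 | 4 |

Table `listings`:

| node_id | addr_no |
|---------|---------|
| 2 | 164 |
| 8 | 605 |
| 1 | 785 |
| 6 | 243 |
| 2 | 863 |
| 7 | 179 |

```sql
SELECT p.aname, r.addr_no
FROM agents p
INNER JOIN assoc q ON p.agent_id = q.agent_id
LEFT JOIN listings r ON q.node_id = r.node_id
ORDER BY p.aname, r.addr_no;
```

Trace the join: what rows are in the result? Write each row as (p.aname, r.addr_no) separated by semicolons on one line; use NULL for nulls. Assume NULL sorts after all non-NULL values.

(Dave, 179); (Mona, 605); (Raj, NULL); (Tom, NULL)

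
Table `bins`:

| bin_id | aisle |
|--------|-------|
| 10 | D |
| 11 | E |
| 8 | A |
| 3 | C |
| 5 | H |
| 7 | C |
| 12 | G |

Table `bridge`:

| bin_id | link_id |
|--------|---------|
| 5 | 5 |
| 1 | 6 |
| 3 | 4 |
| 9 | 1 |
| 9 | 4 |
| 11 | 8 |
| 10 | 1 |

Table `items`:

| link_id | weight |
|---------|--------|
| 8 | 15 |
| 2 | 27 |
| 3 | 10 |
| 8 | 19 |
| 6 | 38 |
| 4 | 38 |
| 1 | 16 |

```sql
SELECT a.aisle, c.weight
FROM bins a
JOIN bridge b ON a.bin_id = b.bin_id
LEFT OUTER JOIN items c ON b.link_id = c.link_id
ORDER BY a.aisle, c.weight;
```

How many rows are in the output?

Evaluate left to right. First `bins a INNER JOIN bridge b` on bin_id: 4 row(s).
Then LEFT JOIN `items c` on link_id: each of those 4 rows is kept; rows whose b.link_id has no match in c get NULL for c's columns.
Result: 5 row(s).

5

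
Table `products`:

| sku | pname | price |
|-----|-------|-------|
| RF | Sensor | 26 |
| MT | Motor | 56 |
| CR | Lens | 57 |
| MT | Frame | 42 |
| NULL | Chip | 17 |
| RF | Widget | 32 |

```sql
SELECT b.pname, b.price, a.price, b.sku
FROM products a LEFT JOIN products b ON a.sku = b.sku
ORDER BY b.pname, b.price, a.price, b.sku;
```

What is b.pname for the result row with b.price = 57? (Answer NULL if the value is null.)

LEFT JOIN keeps every row from `products a`; unmatched rows get NULL for `products b`'s columns.
Matching on a.sku = b.sku. A NULL in a compared column never satisfies the condition.
- sku=RF: 2 matching b row(s), so 2 row(s) emitted.
- sku=MT: 2 matching b row(s), so 2 row(s) emitted.
- sku=CR: 1 matching b row(s), so 1 row(s) emitted.
- sku=MT: 2 matching b row(s), so 2 row(s) emitted.
- sku=NULL: no b row matches, row kept with b columns NULL.
- sku=RF: 2 matching b row(s), so 2 row(s) emitted.

Lens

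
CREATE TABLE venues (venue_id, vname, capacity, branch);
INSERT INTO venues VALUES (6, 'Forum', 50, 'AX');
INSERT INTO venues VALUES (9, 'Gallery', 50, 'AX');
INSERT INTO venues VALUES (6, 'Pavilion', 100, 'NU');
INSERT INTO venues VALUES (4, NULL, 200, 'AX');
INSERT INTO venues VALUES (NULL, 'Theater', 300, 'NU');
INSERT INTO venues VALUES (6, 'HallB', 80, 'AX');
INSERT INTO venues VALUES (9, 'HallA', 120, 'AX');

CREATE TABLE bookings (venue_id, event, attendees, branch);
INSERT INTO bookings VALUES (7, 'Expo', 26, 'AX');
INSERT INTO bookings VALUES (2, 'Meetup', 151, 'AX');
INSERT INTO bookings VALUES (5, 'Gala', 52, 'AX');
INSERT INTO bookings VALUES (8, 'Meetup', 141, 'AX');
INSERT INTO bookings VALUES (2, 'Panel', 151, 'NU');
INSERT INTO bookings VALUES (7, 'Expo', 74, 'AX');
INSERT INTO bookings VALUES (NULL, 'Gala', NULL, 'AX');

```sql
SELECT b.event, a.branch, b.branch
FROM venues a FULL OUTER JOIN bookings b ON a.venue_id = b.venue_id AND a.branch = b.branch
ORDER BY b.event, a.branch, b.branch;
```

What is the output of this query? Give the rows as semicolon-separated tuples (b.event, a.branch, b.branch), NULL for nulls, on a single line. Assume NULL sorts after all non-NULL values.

FULL OUTER JOIN keeps every row from both sides; unmatched rows get NULL for the other side's columns.
Matching on a.venue_id = b.venue_id AND a.branch = b.branch. A NULL in a compared column never satisfies the condition.
Matched pairs: 0; unmatched a rows kept: 7; unmatched b rows kept: 7.

(Expo, NULL, AX); (Expo, NULL, AX); (Gala, NULL, AX); (Gala, NULL, AX); (Meetup, NULL, AX); (Meetup, NULL, AX); (Panel, NULL, NU); (NULL, AX, NULL); (NULL, AX, NULL); (NULL, AX, NULL); (NULL, AX, NULL); (NULL, AX, NULL); (NULL, NU, NULL); (NULL, NU, NULL)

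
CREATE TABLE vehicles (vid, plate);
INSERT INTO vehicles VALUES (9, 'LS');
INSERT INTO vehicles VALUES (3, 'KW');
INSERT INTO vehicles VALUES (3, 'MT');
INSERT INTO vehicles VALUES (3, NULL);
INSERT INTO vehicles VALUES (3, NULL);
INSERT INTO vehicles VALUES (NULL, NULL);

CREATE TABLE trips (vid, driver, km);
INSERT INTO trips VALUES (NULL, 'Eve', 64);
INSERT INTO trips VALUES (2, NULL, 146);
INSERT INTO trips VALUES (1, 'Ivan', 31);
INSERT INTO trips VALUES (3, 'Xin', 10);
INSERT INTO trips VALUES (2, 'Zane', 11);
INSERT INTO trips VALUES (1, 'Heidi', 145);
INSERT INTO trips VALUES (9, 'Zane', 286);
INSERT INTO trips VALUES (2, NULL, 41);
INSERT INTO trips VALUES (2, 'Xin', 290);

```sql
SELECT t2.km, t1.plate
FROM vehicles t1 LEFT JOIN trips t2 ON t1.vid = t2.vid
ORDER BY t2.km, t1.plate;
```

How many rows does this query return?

6

LEFT JOIN keeps every row from `vehicles`; unmatched rows get NULL for `trips`'s columns.
Matching on t1.vid = t2.vid. A NULL in a compared column never satisfies the condition.
- vid=9: 1 matching t2 row(s), so 1 row(s) emitted.
- vid=3: 1 matching t2 row(s), so 1 row(s) emitted.
- vid=3: 1 matching t2 row(s), so 1 row(s) emitted.
- vid=3: 1 matching t2 row(s), so 1 row(s) emitted.
- vid=3: 1 matching t2 row(s), so 1 row(s) emitted.
- vid=NULL: no t2 row matches, row kept with t2 columns NULL.
Total: 5 matched + 1 padded = 6 rows.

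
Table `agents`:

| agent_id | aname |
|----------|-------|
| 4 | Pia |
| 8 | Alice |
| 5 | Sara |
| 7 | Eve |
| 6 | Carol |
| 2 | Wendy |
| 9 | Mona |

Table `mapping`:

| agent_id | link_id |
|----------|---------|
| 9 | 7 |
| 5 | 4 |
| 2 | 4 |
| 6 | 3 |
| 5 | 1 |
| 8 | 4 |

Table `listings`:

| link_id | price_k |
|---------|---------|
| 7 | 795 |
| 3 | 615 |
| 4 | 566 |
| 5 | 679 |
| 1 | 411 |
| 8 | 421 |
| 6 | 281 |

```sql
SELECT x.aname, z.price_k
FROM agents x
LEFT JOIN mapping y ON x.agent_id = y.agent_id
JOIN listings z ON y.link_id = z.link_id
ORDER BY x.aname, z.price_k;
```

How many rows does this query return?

Step 1 — x LEFT JOIN y on agent_id → 8 row(s).
Then INNER JOIN `listings z` on link_id: keep only rows whose y.link_id appears in z.
Result: 6 row(s).

6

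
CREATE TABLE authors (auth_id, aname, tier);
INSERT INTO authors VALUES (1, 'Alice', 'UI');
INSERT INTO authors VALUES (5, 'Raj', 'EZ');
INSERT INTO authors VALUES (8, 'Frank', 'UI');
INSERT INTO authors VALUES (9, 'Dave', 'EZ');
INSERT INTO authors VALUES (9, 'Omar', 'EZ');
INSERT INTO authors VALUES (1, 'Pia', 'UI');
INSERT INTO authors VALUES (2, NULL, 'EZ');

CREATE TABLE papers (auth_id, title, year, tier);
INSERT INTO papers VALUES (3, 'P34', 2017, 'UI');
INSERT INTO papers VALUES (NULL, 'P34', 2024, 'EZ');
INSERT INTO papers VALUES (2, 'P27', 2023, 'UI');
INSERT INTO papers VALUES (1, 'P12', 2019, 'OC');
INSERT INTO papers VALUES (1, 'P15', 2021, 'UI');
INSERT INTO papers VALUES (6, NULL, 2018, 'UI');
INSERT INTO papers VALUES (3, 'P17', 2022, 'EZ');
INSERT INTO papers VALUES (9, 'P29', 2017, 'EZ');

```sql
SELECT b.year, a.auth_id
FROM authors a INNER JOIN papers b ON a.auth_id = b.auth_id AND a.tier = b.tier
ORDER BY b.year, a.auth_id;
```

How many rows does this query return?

INNER JOIN keeps only pairs where the ON condition holds.
Matching on a.auth_id = b.auth_id AND a.tier = b.tier. A NULL in a compared column never satisfies the condition.
- auth_id=1, tier=UI: 1 matching b row(s), so 1 row(s) emitted.
- auth_id=5, tier=EZ: no matching b row, dropped.
- auth_id=8, tier=UI: no matching b row, dropped.
- auth_id=9, tier=EZ: 1 matching b row(s), so 1 row(s) emitted.
- auth_id=9, tier=EZ: 1 matching b row(s), so 1 row(s) emitted.
- auth_id=1, tier=UI: 1 matching b row(s), so 1 row(s) emitted.
- auth_id=2, tier=EZ: no matching b row, dropped.
Total: 4 rows.

4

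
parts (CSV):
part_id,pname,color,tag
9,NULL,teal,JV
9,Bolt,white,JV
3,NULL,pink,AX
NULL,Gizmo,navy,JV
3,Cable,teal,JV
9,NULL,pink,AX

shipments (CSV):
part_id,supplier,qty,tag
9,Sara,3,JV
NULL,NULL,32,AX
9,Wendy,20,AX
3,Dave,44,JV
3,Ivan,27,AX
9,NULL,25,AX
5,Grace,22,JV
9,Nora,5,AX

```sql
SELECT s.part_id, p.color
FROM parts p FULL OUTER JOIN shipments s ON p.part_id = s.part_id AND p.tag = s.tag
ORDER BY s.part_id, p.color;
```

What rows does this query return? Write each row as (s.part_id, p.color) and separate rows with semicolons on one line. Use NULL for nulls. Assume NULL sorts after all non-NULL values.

(3, pink); (3, teal); (5, NULL); (9, pink); (9, pink); (9, pink); (9, teal); (9, white); (NULL, navy); (NULL, NULL)

FULL OUTER JOIN keeps every row from both sides; unmatched rows get NULL for the other side's columns.
Matching on p.part_id = s.part_id AND p.tag = s.tag. A NULL in a compared column never satisfies the condition.
Matched pairs: 7; unmatched p rows kept: 1; unmatched s rows kept: 2.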